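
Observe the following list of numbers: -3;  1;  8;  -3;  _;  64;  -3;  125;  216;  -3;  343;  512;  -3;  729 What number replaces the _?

27

The slot pattern repeats as ABB (period 3), so there are 2 interleaved tracks.
Stream A is -3, -3, -3, -3, -3, which is constant -3.
Stream B is 1, 8, ?, 64, 125, 216, 343, 512, 729, which is perfect cubes starting at 1³.
The gap is stream B's term 3; the rule gives 27.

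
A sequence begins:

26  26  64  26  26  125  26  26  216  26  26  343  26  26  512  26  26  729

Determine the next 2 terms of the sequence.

Reading positions in blocks of 3 reveals the pattern AAB — 2 tracks woven together.
Stream A is 26, 26, 26, 26, 26, 26, 26, 26, 26, 26, 26, 26, which is the constant sequence 26.
Stream B is 64, 125, 216, 343, 512, 729, which is perfect cubes starting at 4³.
Position 19 falls in stream A as its term 13, giving 26.
Term 20 comes from stream A (its 14th entry): 26.

26, 26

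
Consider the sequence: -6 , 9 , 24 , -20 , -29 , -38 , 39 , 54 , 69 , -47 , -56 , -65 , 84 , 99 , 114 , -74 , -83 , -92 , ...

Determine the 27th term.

204

Reading positions in blocks of 6 reveals the pattern AAABBB — 2 tracks woven together.
Subsequence A is -6, 9, 24, 39, 54, 69, 84, 99, 114, which is linear: a_n = -21 + 15·n.
Subsequence B is -20, -29, -38, -47, -56, -65, -74, -83, -92, which is subtracting 9 each time.
Position 27 → subsequence A, term 15 = 204.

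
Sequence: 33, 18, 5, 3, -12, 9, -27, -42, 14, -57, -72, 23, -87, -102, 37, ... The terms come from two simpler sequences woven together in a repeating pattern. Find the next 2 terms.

-117, -132

Positions follow the repeating pattern AAB; grouping by letter gives 2 tracks.
Track A: 33, 18, 3, -12, -27, -42, -57, -72, -87, -102 — arithmetic, step −15.
Track B: 5, 9, 14, 23, 37 — each term equals the sum of the previous two.
Term 16 comes from track A (its 11th entry): -117.
The 17th slot belongs to track A; its 12th term is -132.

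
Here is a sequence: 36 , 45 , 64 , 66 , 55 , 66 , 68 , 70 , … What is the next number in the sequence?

Positions follow the repeating pattern AABB; grouping by letter gives 2 tracks.
Stream A: 36, 45, 55, 66 — triangular numbers starting at T_8.
Stream B: 64, 66, 68, 70 — arithmetic with common difference +2.
Position 9 → stream A, term 5 = 78.

78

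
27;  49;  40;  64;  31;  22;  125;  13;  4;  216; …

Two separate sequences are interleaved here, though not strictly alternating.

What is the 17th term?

Reading positions in blocks of 3 reveals the pattern ABB — 2 tracks woven together.
Track A: 27, 64, 125, 216 (consecutive cubes n³ from n = 3).
Track B: 49, 40, 31, 22, 13, 4 (linear: a_n = 58 − 9·n).
Position 17 falls in track B as its term 11, giving -41.

-41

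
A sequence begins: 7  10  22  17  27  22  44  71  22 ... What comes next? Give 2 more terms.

Reading positions in blocks of 3 reveals the pattern AAB — 2 tracks woven together.
Track A: 7, 10, 17, 27, 44, 71 — Fibonacci-style (each term is the sum of the two before it).
Track B: 22, 22, 22 — the constant sequence 22.
Term 10 comes from track A (its 7th entry): 115.
Term 11 comes from track A (its 8th entry): 186.

115, 186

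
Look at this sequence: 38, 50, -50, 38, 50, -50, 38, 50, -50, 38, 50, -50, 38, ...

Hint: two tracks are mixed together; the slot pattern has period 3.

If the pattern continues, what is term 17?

The slot pattern repeats as ABB (period 3), so there are 2 interleaved tracks.
Stream A = 38, 38, 38, 38, 38: the constant sequence 38.
Stream B = 50, -50, 50, -50, 50, -50, 50, -50: the oscillation 50·(−1)^(n+1).
Term 17 comes from stream B (its 11th entry): 50.

50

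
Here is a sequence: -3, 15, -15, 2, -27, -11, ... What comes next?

The terms cycle through 2 interleaved subsequences.
Track A is -3, -15, -27, which is arithmetic, step −12.
Track B is 15, 2, -11, which is arithmetic with common difference −13.
Position 7 → track A, term 4 = -39.

-39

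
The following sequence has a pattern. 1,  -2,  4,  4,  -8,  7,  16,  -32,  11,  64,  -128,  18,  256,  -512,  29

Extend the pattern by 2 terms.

The slot pattern repeats as AAB (period 3), so there are 2 interleaved tracks.
Track A: 1, -2, 4, -8, 16, -32, 64, -128, 256, -512 — multiplying by -2 each time.
Track B: 4, 7, 11, 18, 29 — each term equals the sum of the previous two.
Position 16 → track A, term 11 = 1024.
Position 17 → track A, term 12 = -2048.

1024, -2048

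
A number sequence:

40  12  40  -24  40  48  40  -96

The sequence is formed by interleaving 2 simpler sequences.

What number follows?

40

Odd-indexed and even-indexed terms follow separate rules.
Track A = 40, 40, 40, 40: the constant sequence 40.
Track B = 12, -24, 48, -96: geometric with ratio -2.
The 9th slot belongs to track A; its 5th term is 40.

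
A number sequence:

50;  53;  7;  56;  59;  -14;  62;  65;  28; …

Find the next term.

68

The slot pattern repeats as AAB (period 3), so there are 2 interleaved tracks.
Track A: 50, 53, 56, 59, 62, 65 (arithmetic with common difference +3).
Track B: 7, -14, 28 (a geometric progression (common ratio -2)).
Position 10 falls in track A as its term 7, giving 68.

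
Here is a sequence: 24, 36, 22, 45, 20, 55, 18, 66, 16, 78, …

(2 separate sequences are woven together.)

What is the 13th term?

12

The terms cycle through 2 interleaved subsequences.
Stream A = 24, 22, 20, 18, 16: subtracting 2 each time.
Stream B = 36, 45, 55, 66, 78: triangular numbers starting at T_8.
Position 13 falls in stream A as its term 7, giving 12.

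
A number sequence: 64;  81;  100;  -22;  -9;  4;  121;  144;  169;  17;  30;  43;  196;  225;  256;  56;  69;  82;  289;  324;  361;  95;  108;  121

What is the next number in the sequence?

400

Positions follow the repeating pattern AAABBB; grouping by letter gives 2 tracks.
Track A: 64, 81, 100, 121, 144, 169, 196, 225, 256, 289, 324, 361 (consecutive squares n² from n = 8).
Track B: -22, -9, 4, 17, 30, 43, 56, 69, 82, 95, 108, 121 (adding 13 each time).
The 25th slot belongs to track A; its 13th term is 400.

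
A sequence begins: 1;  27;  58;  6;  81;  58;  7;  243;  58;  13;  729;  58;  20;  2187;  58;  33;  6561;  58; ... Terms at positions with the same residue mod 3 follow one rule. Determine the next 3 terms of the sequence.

53, 19683, 58

Taking every 3rd term gives 3 separate tracks.
Stream A: 1, 6, 7, 13, 20, 33. Each term equals the sum of the previous two.
Stream B: 27, 81, 243, 729, 2187, 6561. Successive powers of 3.
Stream C: 58, 58, 58, 58, 58, 58. Always 58.
Position 19 falls in stream A as its term 7, giving 53.
Position 20 falls in stream B as its term 7, giving 19683.
The 21st slot belongs to stream C; its 7th term is 58.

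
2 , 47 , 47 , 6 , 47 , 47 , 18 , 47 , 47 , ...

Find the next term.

54

Reading positions in blocks of 3 reveals the pattern ABB — 2 tracks woven together.
Stream A: 2, 6, 18. Multiplying by 3 each time.
Stream B: 47, 47, 47, 47, 47, 47. Constant 47.
Position 10 falls in stream A as its term 4, giving 54.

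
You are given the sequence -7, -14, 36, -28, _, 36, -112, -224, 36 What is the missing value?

The slot pattern repeats as AAB (period 3), so there are 2 interleaved tracks.
Track A is -7, -14, -28, ?, -112, -224, which is a geometric progression (common ratio 2).
Track B is 36, 36, 36, which is the constant sequence 36.
The gap is track A's term 4; the rule gives -56.

-56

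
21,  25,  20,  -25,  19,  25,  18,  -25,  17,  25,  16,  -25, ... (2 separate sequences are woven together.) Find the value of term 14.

Positions 1, 3, 5, … form one subsequence and positions 2, 4, 6, … form another.
Track A = 21, 20, 19, 18, 17, 16: linear: a_n = 22 − n.
Track B = 25, -25, 25, -25, 25, -25: the oscillation 25·(−1)^(n+1).
Position 14 → track B, term 7 = 25.

25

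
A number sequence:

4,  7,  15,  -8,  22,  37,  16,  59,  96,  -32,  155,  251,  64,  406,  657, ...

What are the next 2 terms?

-128, 1063

Positions follow the repeating pattern ABB; grouping by letter gives 2 tracks.
Track A = 4, -8, 16, -32, 64: multiplying by -2 each time.
Track B = 7, 15, 22, 37, 59, 96, 155, 251, 406, 657: each term equals the sum of the previous two.
Term 16 comes from track A (its 6th entry): -128.
Position 17 falls in track B as its term 11, giving 1063.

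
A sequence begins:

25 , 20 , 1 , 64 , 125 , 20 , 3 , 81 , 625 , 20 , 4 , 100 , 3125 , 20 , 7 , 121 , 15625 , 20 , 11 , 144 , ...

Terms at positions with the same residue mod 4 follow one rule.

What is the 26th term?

Taking every 4th term gives 4 separate tracks.
Stream A: 25, 125, 625, 3125, 15625 (powers 5^2, 5^3, 5^4, …).
Stream B: 20, 20, 20, 20, 20 (constant 20).
Stream C: 1, 3, 4, 7, 11 (Fibonacci-style (each term is the sum of the two before it)).
Stream D: 64, 81, 100, 121, 144 (consecutive squares n² from n = 8).
Position 26 → stream B, term 7 = 20.

20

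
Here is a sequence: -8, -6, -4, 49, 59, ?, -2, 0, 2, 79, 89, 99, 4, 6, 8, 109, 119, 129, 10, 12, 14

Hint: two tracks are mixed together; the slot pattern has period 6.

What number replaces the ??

The slot pattern repeats as AAABBB (period 6), so there are 2 interleaved tracks.
Track A is -8, -6, -4, -2, 0, 2, 4, 6, 8, 10, 12, 14, which is linear: a_n = -10 + 2·n.
Track B is 49, 59, ?, 79, 89, 99, 109, 119, 129, which is arithmetic, step +10.
Filling track B at index 3 by its rule yields 69.

69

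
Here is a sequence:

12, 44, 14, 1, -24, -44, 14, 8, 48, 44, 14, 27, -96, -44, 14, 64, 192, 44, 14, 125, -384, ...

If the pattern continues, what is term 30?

-44

Taking every 4th term gives 4 separate tracks.
Track A: 12, -24, 48, -96, 192, -384. Multiplying by -2 each time.
Track B: 44, -44, 44, -44, 44. Alternating ±44.
Track C: 14, 14, 14, 14, 14. The constant sequence 14.
Track D: 1, 8, 27, 64, 125. The cubes 1³, 2³, 3³, ….
Position 30 → track B, term 8 = -44.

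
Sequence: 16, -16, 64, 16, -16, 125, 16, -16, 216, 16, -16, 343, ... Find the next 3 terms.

16, -16, 512

Positions follow the repeating pattern AAB; grouping by letter gives 2 tracks.
Track A is 16, -16, 16, -16, 16, -16, 16, -16, which is the oscillation 16·(−1)^(n+1).
Track B is 64, 125, 216, 343, which is perfect cubes starting at 4³.
Term 13 comes from track A (its 9th entry): 16.
Position 14 → track A, term 10 = -16.
Term 15 comes from track B (its 5th entry): 512.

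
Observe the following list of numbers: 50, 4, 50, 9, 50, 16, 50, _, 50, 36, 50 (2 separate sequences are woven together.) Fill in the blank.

25

Taking every 2nd term gives 2 separate tracks.
Track A is 50, 50, 50, 50, 50, 50, which is always 50.
Track B is 4, 9, 16, ?, 36, which is the squares 2², 3², 4², ….
The gap is track B's term 4; the rule gives 25.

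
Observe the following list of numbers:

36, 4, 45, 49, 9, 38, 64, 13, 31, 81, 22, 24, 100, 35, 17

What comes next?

The terms cycle through 3 interleaved subsequences.
Subsequence A: 36, 49, 64, 81, 100 (consecutive squares n² from n = 6).
Subsequence B: 4, 9, 13, 22, 35 (Fibonacci-style (each term is the sum of the two before it)).
Subsequence C: 45, 38, 31, 24, 17 (arithmetic, step −7).
Term 16 comes from subsequence A (its 6th entry): 121.

121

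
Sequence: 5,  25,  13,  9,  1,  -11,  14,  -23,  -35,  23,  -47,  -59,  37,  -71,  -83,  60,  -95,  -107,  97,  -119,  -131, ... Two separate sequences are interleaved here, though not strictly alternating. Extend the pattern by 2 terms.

The slot pattern repeats as ABB (period 3), so there are 2 interleaved tracks.
Subsequence A = 5, 9, 14, 23, 37, 60, 97: a Fibonacci-like recurrence a_n = a_{n-1} + a_{n-2}.
Subsequence B = 25, 13, 1, -11, -23, -35, -47, -59, -71, -83, -95, -107, -119, -131: arithmetic with common difference −12.
Position 22 → subsequence A, term 8 = 157.
The 23rd slot belongs to subsequence B; its 15th term is -143.

157, -143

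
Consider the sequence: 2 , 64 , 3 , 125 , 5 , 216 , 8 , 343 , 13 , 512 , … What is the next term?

Split by position mod 2 into 2 tracks.
Track A: 2, 3, 5, 8, 13 (each term equals the sum of the previous two).
Track B: 64, 125, 216, 343, 512 (consecutive cubes n³ from n = 4).
Position 11 → track A, term 6 = 21.

21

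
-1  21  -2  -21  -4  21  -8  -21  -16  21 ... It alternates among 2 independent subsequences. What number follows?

-32

Positions 1, 3, 5, … form one subsequence and positions 2, 4, 6, … form another.
Subsequence A: -1, -2, -4, -8, -16 (a geometric progression (common ratio 2)).
Subsequence B: 21, -21, 21, -21, 21 (alternating ±21).
Position 11 → subsequence A, term 6 = -32.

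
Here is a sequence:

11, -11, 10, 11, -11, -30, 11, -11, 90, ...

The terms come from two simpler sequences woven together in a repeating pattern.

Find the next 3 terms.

The slot pattern repeats as AAB (period 3), so there are 2 interleaved tracks.
Track A: 11, -11, 11, -11, 11, -11 (alternating ±11).
Track B: 10, -30, 90 (multiplying by -3 each time).
The 10th slot belongs to track A; its 7th term is 11.
Term 11 comes from track A (its 8th entry): -11.
Position 12 falls in track B as its term 4, giving -270.

11, -11, -270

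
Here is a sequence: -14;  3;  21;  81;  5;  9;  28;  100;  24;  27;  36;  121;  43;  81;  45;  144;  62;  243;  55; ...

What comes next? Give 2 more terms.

The terms cycle through 4 interleaved subsequences.
Track A = -14, 5, 24, 43, 62: linear: a_n = -33 + 19·n.
Track B = 3, 9, 27, 81, 243: geometric with ratio 3.
Track C = 21, 28, 36, 45, 55: triangular numbers starting at T_6.
Track D = 81, 100, 121, 144: perfect squares starting at 9².
Position 20 falls in track D as its term 5, giving 169.
The 21st slot belongs to track A; its 6th term is 81.

169, 81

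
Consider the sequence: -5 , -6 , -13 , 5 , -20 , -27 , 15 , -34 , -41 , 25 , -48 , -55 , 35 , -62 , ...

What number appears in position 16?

Positions follow the repeating pattern ABB; grouping by letter gives 2 tracks.
Stream A: -5, 5, 15, 25, 35. Arithmetic, step +10.
Stream B: -6, -13, -20, -27, -34, -41, -48, -55, -62. Arithmetic, step −7.
The 16th slot belongs to stream A; its 6th term is 45.

45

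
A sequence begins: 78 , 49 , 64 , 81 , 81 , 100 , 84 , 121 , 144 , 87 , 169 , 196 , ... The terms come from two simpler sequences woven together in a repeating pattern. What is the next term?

The slot pattern repeats as ABB (period 3), so there are 2 interleaved tracks.
Track A: 78, 81, 84, 87 (arithmetic, step +3).
Track B: 49, 64, 81, 100, 121, 144, 169, 196 (the squares 7², 8², 9², …).
Position 13 → track A, term 5 = 90.

90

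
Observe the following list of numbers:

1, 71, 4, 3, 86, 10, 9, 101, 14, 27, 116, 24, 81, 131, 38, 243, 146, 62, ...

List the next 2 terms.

729, 161

The terms cycle through 3 interleaved subsequences.
Track A: 1, 3, 9, 27, 81, 243 (powers of 3).
Track B: 71, 86, 101, 116, 131, 146 (arithmetic, step +15).
Track C: 4, 10, 14, 24, 38, 62 (Fibonacci-style (each term is the sum of the two before it)).
Position 19 → track A, term 7 = 729.
The 20th slot belongs to track B; its 7th term is 161.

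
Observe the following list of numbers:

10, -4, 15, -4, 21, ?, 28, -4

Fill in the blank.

Split by position mod 2 into 2 tracks.
Stream A = 10, 15, 21, 28: the triangular numbers T_4, T_5, ….
Stream B = -4, -4, ?, -4: constant -4.
The gap is stream B's term 3; the rule gives -4.

-4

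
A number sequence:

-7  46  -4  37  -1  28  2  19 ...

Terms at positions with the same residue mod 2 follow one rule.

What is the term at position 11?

8

Taking every 2nd term gives 2 separate tracks.
Subsequence A: -7, -4, -1, 2. Arithmetic, step +3.
Subsequence B: 46, 37, 28, 19. Subtracting 9 each time.
Position 11 falls in subsequence A as its term 6, giving 8.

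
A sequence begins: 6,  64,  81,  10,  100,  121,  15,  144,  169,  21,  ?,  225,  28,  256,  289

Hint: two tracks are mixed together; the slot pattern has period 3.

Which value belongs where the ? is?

196

Positions follow the repeating pattern ABB; grouping by letter gives 2 tracks.
Stream A = 6, 10, 15, 21, 28: triangular numbers n(n+1)/2 for n = 3, 4, ….
Stream B = 64, 81, 100, 121, 144, 169, ?, 225, 256, 289: consecutive squares n² from n = 8.
So the missing entry in stream B is 196.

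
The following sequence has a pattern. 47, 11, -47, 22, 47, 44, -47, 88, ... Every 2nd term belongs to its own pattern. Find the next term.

Positions 1, 3, 5, … form one subsequence and positions 2, 4, 6, … form another.
Stream A: 47, -47, 47, -47. Alternating ±47.
Stream B: 11, 22, 44, 88. A geometric progression (common ratio 2).
The 9th slot belongs to stream A; its 5th term is 47.

47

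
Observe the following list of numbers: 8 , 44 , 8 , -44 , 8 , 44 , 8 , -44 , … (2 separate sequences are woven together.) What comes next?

Odd-indexed and even-indexed terms follow separate rules.
Stream A is 8, 8, 8, 8, which is the constant sequence 8.
Stream B is 44, -44, 44, -44, which is oscillating between 44 and -44.
Term 9 comes from stream A (its 5th entry): 8.

8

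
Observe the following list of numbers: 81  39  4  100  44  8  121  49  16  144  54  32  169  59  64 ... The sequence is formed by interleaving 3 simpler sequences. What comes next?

196

Read the sequence 3 terms at a time; column i is its own pattern.
Stream A: 81, 100, 121, 144, 169 — consecutive squares n² from n = 9.
Stream B: 39, 44, 49, 54, 59 — arithmetic with common difference +5.
Stream C: 4, 8, 16, 32, 64 — geometric, ×2 each step.
Position 16 → stream A, term 6 = 196.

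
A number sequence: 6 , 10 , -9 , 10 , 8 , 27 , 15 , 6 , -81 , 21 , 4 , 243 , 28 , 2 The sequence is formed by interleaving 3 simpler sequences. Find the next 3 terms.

The terms cycle through 3 interleaved subsequences.
Subsequence A: 6, 10, 15, 21, 28. The triangular numbers T_3, T_4, ….
Subsequence B: 10, 8, 6, 4, 2. Arithmetic with common difference −2.
Subsequence C: -9, 27, -81, 243. Geometric, ×-3 each step.
Term 15 comes from subsequence C (its 5th entry): -729.
Position 16 → subsequence A, term 6 = 36.
The 17th slot belongs to subsequence B; its 6th term is 0.

-729, 36, 0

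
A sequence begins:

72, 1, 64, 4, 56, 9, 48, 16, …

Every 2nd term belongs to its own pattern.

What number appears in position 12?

The terms cycle through 2 interleaved subsequences.
Track A: 72, 64, 56, 48 — subtracting 8 each time.
Track B: 1, 4, 9, 16 — perfect squares starting at 1².
Position 12 → track B, term 6 = 36.

36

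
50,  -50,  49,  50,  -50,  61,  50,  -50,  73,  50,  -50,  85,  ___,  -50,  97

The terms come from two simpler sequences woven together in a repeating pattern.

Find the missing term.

50

Reading positions in blocks of 3 reveals the pattern AAB — 2 tracks woven together.
Track A is 50, -50, 50, -50, 50, -50, 50, -50, ?, -50, which is oscillating between 50 and -50.
Track B is 49, 61, 73, 85, 97, which is linear: a_n = 37 + 12·n.
Track A's pattern makes the blank 50.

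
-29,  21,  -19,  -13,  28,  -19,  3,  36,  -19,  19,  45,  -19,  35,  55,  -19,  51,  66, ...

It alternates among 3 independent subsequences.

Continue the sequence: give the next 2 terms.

Split by position mod 3: positions 1, 4, 7, … form one track, and each other residue class forms its own.
Track A: -29, -13, 3, 19, 35, 51 (arithmetic, step +16).
Track B: 21, 28, 36, 45, 55, 66 (triangular numbers starting at T_6).
Track C: -19, -19, -19, -19, -19 (the constant sequence -19).
Position 18 → track C, term 6 = -19.
Term 19 comes from track A (its 7th entry): 67.

-19, 67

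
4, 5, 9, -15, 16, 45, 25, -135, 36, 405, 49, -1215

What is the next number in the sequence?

64

The terms cycle through 2 interleaved subsequences.
Track A is 4, 9, 16, 25, 36, 49, which is perfect squares starting at 2².
Track B is 5, -15, 45, -135, 405, -1215, which is geometric with ratio -3.
The 13th slot belongs to track A; its 7th term is 64.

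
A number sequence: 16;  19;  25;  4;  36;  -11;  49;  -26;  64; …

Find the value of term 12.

-56

Split by position mod 2 into 2 tracks.
Track A: 16, 25, 36, 49, 64 — perfect squares starting at 4².
Track B: 19, 4, -11, -26 — arithmetic with common difference −15.
Position 12 → track B, term 6 = -56.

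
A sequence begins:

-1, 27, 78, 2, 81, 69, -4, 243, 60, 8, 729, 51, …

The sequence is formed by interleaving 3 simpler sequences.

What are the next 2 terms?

Split by position mod 3 into 3 tracks.
Stream A = -1, 2, -4, 8: a geometric progression (common ratio -2).
Stream B = 27, 81, 243, 729: successive powers of 3.
Stream C = 78, 69, 60, 51: arithmetic, step −9.
Position 13 → stream A, term 5 = -16.
Term 14 comes from stream B (its 5th entry): 2187.

-16, 2187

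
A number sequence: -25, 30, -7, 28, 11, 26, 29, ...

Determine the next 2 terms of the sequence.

24, 47

Split by position mod 2 into 2 tracks.
Subsequence A: -25, -7, 11, 29 — arithmetic, step +18.
Subsequence B: 30, 28, 26 — arithmetic with common difference −2.
Position 8 → subsequence B, term 4 = 24.
Term 9 comes from subsequence A (its 5th entry): 47.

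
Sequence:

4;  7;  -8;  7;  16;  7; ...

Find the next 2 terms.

-32, 7

Positions 1, 3, 5, … form one subsequence and positions 2, 4, 6, … form another.
Track A = 4, -8, 16: geometric, ×-2 each step.
Track B = 7, 7, 7: constant 7.
Term 7 comes from track A (its 4th entry): -32.
Position 8 falls in track B as its term 4, giving 7.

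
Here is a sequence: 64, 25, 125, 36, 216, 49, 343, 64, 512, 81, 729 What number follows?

100

Taking every 2nd term gives 2 separate tracks.
Stream A: 64, 125, 216, 343, 512, 729 (perfect cubes starting at 4³).
Stream B: 25, 36, 49, 64, 81 (the squares 5², 6², 7², …).
Term 12 comes from stream B (its 6th entry): 100.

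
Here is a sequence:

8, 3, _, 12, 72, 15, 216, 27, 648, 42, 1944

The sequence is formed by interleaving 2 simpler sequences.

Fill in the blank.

Split by position mod 2 into 2 tracks.
Track A: 8, ?, 72, 216, 648, 1944 — geometric with ratio 3.
Track B: 3, 12, 15, 27, 42 — Fibonacci-style (each term is the sum of the two before it).
Track A's pattern makes the blank 24.

24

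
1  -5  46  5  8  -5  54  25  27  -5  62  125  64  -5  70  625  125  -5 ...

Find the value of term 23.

The terms cycle through 4 interleaved subsequences.
Stream A = 1, 8, 27, 64, 125: the cubes 1³, 2³, 3³, ….
Stream B = -5, -5, -5, -5, -5: constant -5.
Stream C = 46, 54, 62, 70: linear: a_n = 38 + 8·n.
Stream D = 5, 25, 125, 625: powers 5^1, 5^2, 5^3, ….
Term 23 comes from stream C (its 6th entry): 86.

86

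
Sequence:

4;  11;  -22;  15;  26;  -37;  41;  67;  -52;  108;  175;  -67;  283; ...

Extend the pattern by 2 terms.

The slot pattern repeats as AAB (period 3), so there are 2 interleaved tracks.
Track A: 4, 11, 15, 26, 41, 67, 108, 175, 283 (a Fibonacci-like recurrence a_n = a_{n-1} + a_{n-2}).
Track B: -22, -37, -52, -67 (arithmetic, step −15).
Position 14 falls in track A as its term 10, giving 458.
Position 15 falls in track B as its term 5, giving -82.

458, -82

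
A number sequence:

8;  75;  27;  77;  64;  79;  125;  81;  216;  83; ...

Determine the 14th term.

Positions 1, 3, 5, … form one subsequence and positions 2, 4, 6, … form another.
Stream A: 8, 27, 64, 125, 216. Perfect cubes starting at 2³.
Stream B: 75, 77, 79, 81, 83. Arithmetic, step +2.
Term 14 comes from stream B (its 7th entry): 87.

87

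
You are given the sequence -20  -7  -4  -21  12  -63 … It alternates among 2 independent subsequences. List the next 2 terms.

28, -189

Split by position mod 2 into 2 tracks.
Track A: -20, -4, 12. Adding 16 each time.
Track B: -7, -21, -63. A geometric progression (common ratio 3).
Term 7 comes from track A (its 4th entry): 28.
Position 8 falls in track B as its term 4, giving -189.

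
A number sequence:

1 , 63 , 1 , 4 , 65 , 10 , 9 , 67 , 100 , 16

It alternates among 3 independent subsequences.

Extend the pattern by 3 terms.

Read the sequence 3 terms at a time; column i is its own pattern.
Track A = 1, 4, 9, 16: perfect squares starting at 1².
Track B = 63, 65, 67: adding 2 each time.
Track C = 1, 10, 100: powers of 10.
Term 11 comes from track B (its 4th entry): 69.
Term 12 comes from track C (its 4th entry): 1000.
Position 13 falls in track A as its term 5, giving 25.

69, 1000, 25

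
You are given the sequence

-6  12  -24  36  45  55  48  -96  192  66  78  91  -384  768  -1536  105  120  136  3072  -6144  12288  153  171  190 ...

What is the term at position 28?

The slot pattern repeats as AAABBB (period 6), so there are 2 interleaved tracks.
Track A is -6, 12, -24, 48, -96, 192, -384, 768, -1536, 3072, -6144, 12288, which is geometric with ratio -2.
Track B is 36, 45, 55, 66, 78, 91, 105, 120, 136, 153, 171, 190, which is triangular numbers starting at T_8.
Position 28 → track B, term 13 = 210.

210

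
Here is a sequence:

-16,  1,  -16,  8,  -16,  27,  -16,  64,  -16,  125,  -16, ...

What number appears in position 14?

343

Split by position mod 2 into 2 tracks.
Track A = -16, -16, -16, -16, -16, -16: the constant sequence -16.
Track B = 1, 8, 27, 64, 125: perfect cubes starting at 1³.
Position 14 falls in track B as its term 7, giving 343.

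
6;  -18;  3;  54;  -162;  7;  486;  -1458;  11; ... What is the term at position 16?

354294

Positions follow the repeating pattern AAB; grouping by letter gives 2 tracks.
Track A = 6, -18, 54, -162, 486, -1458: a geometric progression (common ratio -3).
Track B = 3, 7, 11: adding 4 each time.
Position 16 → track A, term 11 = 354294.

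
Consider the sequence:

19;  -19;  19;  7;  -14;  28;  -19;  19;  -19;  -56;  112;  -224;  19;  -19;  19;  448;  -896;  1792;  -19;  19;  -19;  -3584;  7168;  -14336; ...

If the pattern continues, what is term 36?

-917504

The slot pattern repeats as AAABBB (period 6), so there are 2 interleaved tracks.
Track A: 19, -19, 19, -19, 19, -19, 19, -19, 19, -19, 19, -19 (alternating ±19).
Track B: 7, -14, 28, -56, 112, -224, 448, -896, 1792, -3584, 7168, -14336 (multiplying by -2 each time).
The 36th slot belongs to track B; its 18th term is -917504.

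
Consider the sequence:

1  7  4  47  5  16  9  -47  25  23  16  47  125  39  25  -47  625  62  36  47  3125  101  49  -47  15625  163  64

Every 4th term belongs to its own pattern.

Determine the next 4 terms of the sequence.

Read the sequence 4 terms at a time; column i is its own pattern.
Track A is 1, 5, 25, 125, 625, 3125, 15625, which is powers 5^0, 5^1, 5^2, ….
Track B is 7, 16, 23, 39, 62, 101, 163, which is Fibonacci-style (each term is the sum of the two before it).
Track C is 4, 9, 16, 25, 36, 49, 64, which is the squares 2², 3², 4², ….
Track D is 47, -47, 47, -47, 47, -47, which is the oscillation 47·(−1)^(n+1).
Position 28 → track D, term 7 = 47.
Position 29 falls in track A as its term 8, giving 78125.
Position 30 → track B, term 8 = 264.
The 31st slot belongs to track C; its 8th term is 81.

47, 78125, 264, 81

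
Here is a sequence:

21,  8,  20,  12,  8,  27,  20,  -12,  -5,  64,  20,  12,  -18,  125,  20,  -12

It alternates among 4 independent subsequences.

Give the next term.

-31

Split by position mod 4 into 4 tracks.
Stream A: 21, 8, -5, -18 — subtracting 13 each time.
Stream B: 8, 27, 64, 125 — the cubes 2³, 3³, 4³, ….
Stream C: 20, 20, 20, 20 — the constant sequence 20.
Stream D: 12, -12, 12, -12 — oscillating between 12 and -12.
Term 17 comes from stream A (its 5th entry): -31.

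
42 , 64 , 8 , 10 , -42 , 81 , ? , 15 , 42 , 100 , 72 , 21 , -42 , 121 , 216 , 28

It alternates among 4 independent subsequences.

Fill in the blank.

24

Read the sequence 4 terms at a time; column i is its own pattern.
Track A: 42, -42, 42, -42 — oscillating between 42 and -42.
Track B: 64, 81, 100, 121 — consecutive squares n² from n = 8.
Track C: 8, ?, 72, 216 — multiplying by 3 each time.
Track D: 10, 15, 21, 28 — triangular numbers n(n+1)/2 for n = 4, 5, ….
The gap is track C's term 2; the rule gives 24.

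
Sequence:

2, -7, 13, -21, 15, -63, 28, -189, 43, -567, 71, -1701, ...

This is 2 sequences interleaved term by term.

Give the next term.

114

The terms cycle through 2 interleaved subsequences.
Stream A is 2, 13, 15, 28, 43, 71, which is Fibonacci-style (each term is the sum of the two before it).
Stream B is -7, -21, -63, -189, -567, -1701, which is multiplying by 3 each time.
Position 13 → stream A, term 7 = 114.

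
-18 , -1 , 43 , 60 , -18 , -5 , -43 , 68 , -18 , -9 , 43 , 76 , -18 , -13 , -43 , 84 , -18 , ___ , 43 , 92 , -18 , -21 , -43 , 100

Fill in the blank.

Read the sequence 4 terms at a time; column i is its own pattern.
Track A: -18, -18, -18, -18, -18, -18 — always -18.
Track B: -1, -5, -9, -13, ?, -21 — subtracting 4 each time.
Track C: 43, -43, 43, -43, 43, -43 — alternating ±43.
Track D: 60, 68, 76, 84, 92, 100 — adding 8 each time.
So the missing entry in track B is -17.

-17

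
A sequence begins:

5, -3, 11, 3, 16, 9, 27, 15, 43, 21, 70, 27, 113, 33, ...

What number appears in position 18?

The terms cycle through 2 interleaved subsequences.
Subsequence A: 5, 11, 16, 27, 43, 70, 113. A Fibonacci-like recurrence a_n = a_{n-1} + a_{n-2}.
Subsequence B: -3, 3, 9, 15, 21, 27, 33. Arithmetic, step +6.
Position 18 falls in subsequence B as its term 9, giving 45.

45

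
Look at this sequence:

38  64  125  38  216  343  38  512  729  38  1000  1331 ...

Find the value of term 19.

38

Reading positions in blocks of 3 reveals the pattern ABB — 2 tracks woven together.
Subsequence A: 38, 38, 38, 38. Constant 38.
Subsequence B: 64, 125, 216, 343, 512, 729, 1000, 1331. Consecutive cubes n³ from n = 4.
Position 19 → subsequence A, term 7 = 38.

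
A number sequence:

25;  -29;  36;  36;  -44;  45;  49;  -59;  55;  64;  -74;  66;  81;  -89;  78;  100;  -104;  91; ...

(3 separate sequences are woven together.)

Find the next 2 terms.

121, -119

Split by position mod 3: positions 1, 4, 7, … form one track, and each other residue class forms its own.
Stream A is 25, 36, 49, 64, 81, 100, which is the squares 5², 6², 7², ….
Stream B is -29, -44, -59, -74, -89, -104, which is linear: a_n = -14 − 15·n.
Stream C is 36, 45, 55, 66, 78, 91, which is the triangular numbers T_8, T_9, ….
The 19th slot belongs to stream A; its 7th term is 121.
The 20th slot belongs to stream B; its 7th term is -119.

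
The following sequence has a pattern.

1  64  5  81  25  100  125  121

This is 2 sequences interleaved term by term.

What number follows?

625

Split by position mod 2 into 2 tracks.
Track A: 1, 5, 25, 125 (powers 5^0, 5^1, 5^2, …).
Track B: 64, 81, 100, 121 (consecutive squares n² from n = 8).
Position 9 falls in track A as its term 5, giving 625.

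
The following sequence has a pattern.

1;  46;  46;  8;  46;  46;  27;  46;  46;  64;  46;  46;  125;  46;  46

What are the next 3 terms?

216, 46, 46

The slot pattern repeats as ABB (period 3), so there are 2 interleaved tracks.
Track A: 1, 8, 27, 64, 125 (perfect cubes starting at 1³).
Track B: 46, 46, 46, 46, 46, 46, 46, 46, 46, 46 (constant 46).
Position 16 → track A, term 6 = 216.
Position 17 → track B, term 11 = 46.
The 18th slot belongs to track B; its 12th term is 46.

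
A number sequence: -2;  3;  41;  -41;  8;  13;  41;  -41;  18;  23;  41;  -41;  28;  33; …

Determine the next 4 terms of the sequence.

41, -41, 38, 43

Positions follow the repeating pattern AABB; grouping by letter gives 2 tracks.
Stream A: -2, 3, 8, 13, 18, 23, 28, 33 (linear: a_n = -7 + 5·n).
Stream B: 41, -41, 41, -41, 41, -41 (the oscillation 41·(−1)^(n+1)).
Term 15 comes from stream B (its 7th entry): 41.
Position 16 falls in stream B as its term 8, giving -41.
Position 17 falls in stream A as its term 9, giving 38.
Position 18 falls in stream A as its term 10, giving 43.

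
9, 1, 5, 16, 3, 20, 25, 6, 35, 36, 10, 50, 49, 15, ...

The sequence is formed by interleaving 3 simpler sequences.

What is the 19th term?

81

Taking every 3rd term gives 3 separate tracks.
Track A: 9, 16, 25, 36, 49. The squares 3², 4², 5², ….
Track B: 1, 3, 6, 10, 15. Triangular numbers starting at T_1.
Track C: 5, 20, 35, 50. Arithmetic, step +15.
Position 19 → track A, term 7 = 81.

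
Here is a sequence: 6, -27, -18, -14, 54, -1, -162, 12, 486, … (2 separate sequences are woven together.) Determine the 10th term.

The terms cycle through 2 interleaved subsequences.
Track A: 6, -18, 54, -162, 486 — geometric with ratio -3.
Track B: -27, -14, -1, 12 — adding 13 each time.
The 10th slot belongs to track B; its 5th term is 25.

25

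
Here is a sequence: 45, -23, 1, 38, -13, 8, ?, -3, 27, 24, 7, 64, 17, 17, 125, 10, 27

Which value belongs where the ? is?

Split by position mod 3 into 3 tracks.
Subsequence A = 45, 38, ?, 24, 17, 10: arithmetic with common difference −7.
Subsequence B = -23, -13, -3, 7, 17, 27: linear: a_n = -33 + 10·n.
Subsequence C = 1, 8, 27, 64, 125: consecutive cubes n³ from n = 1.
Filling subsequence A at index 3 by its rule yields 31.

31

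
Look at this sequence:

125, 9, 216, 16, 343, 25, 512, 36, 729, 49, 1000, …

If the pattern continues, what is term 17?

2197

Odd-indexed and even-indexed terms follow separate rules.
Subsequence A = 125, 216, 343, 512, 729, 1000: perfect cubes starting at 5³.
Subsequence B = 9, 16, 25, 36, 49: consecutive squares n² from n = 3.
Position 17 → subsequence A, term 9 = 2197.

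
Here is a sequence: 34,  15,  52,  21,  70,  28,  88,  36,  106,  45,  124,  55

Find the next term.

Split by position mod 2 into 2 tracks.
Stream A: 34, 52, 70, 88, 106, 124 (arithmetic, step +18).
Stream B: 15, 21, 28, 36, 45, 55 (the triangular numbers T_5, T_6, …).
The 13th slot belongs to stream A; its 7th term is 142.

142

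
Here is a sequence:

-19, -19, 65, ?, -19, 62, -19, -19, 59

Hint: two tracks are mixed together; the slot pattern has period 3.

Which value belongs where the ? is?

-19

The slot pattern repeats as AAB (period 3), so there are 2 interleaved tracks.
Track A: -19, -19, ?, -19, -19, -19 — constant -19.
Track B: 65, 62, 59 — arithmetic with common difference −3.
Filling track A at index 3 by its rule yields -19.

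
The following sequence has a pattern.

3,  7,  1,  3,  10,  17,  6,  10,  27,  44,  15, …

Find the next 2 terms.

21, 71

Reading positions in blocks of 4 reveals the pattern AABB — 2 tracks woven together.
Track A: 3, 7, 10, 17, 27, 44 (Fibonacci-style (each term is the sum of the two before it)).
Track B: 1, 3, 6, 10, 15 (the triangular numbers T_1, T_2, …).
Term 12 comes from track B (its 6th entry): 21.
Position 13 → track A, term 7 = 71.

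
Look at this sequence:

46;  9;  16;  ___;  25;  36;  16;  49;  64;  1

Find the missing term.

31

Positions follow the repeating pattern ABB; grouping by letter gives 2 tracks.
Stream A is 46, ?, 16, 1, which is arithmetic, step −15.
Stream B is 9, 16, 25, 36, 49, 64, which is the squares 3², 4², 5², ….
Stream A's pattern makes the blank 31.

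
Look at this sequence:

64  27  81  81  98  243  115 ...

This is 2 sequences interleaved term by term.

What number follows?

Taking every 2nd term gives 2 separate tracks.
Track A = 64, 81, 98, 115: arithmetic, step +17.
Track B = 27, 81, 243: powers of 3.
Position 8 → track B, term 4 = 729.

729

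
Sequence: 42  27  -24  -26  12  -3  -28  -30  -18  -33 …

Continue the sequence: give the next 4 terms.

-32, -34, -48, -63

Reading positions in blocks of 4 reveals the pattern AABB — 2 tracks woven together.
Stream A: 42, 27, 12, -3, -18, -33 — subtracting 15 each time.
Stream B: -24, -26, -28, -30 — arithmetic with common difference −2.
Term 11 comes from stream B (its 5th entry): -32.
Term 12 comes from stream B (its 6th entry): -34.
Term 13 comes from stream A (its 7th entry): -48.
Term 14 comes from stream A (its 8th entry): -63.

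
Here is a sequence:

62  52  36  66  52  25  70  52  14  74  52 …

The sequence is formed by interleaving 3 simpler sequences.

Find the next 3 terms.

Taking every 3rd term gives 3 separate tracks.
Track A = 62, 66, 70, 74: linear: a_n = 58 + 4·n.
Track B = 52, 52, 52, 52: constant 52.
Track C = 36, 25, 14: arithmetic with common difference −11.
Position 12 falls in track C as its term 4, giving 3.
Term 13 comes from track A (its 5th entry): 78.
Position 14 falls in track B as its term 5, giving 52.

3, 78, 52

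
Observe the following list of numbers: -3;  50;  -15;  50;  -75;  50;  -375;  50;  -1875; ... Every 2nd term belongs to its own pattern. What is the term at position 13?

-46875

Taking every 2nd term gives 2 separate tracks.
Stream A: -3, -15, -75, -375, -1875. Multiplying by 5 each time.
Stream B: 50, 50, 50, 50. Always 50.
The 13th slot belongs to stream A; its 7th term is -46875.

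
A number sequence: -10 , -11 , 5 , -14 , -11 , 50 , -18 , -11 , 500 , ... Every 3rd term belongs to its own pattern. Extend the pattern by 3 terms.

-22, -11, 5000

Taking every 3rd term gives 3 separate tracks.
Track A: -10, -14, -18 — subtracting 4 each time.
Track B: -11, -11, -11 — always -11.
Track C: 5, 50, 500 — geometric, ×10 each step.
Position 10 falls in track A as its term 4, giving -22.
The 11th slot belongs to track B; its 4th term is -11.
Position 12 → track C, term 4 = 5000.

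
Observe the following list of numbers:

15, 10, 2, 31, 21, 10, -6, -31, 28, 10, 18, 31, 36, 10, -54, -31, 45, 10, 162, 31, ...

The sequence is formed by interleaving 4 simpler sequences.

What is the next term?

55

Taking every 4th term gives 4 separate tracks.
Subsequence A: 15, 21, 28, 36, 45 — triangular numbers n(n+1)/2 for n = 5, 6, ….
Subsequence B: 10, 10, 10, 10, 10 — constant 10.
Subsequence C: 2, -6, 18, -54, 162 — multiplying by -3 each time.
Subsequence D: 31, -31, 31, -31, 31 — alternating ±31.
The 21st slot belongs to subsequence A; its 6th term is 55.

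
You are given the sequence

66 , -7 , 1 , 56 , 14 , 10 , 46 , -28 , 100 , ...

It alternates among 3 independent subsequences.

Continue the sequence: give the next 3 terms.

The terms cycle through 3 interleaved subsequences.
Track A: 66, 56, 46 (subtracting 10 each time).
Track B: -7, 14, -28 (multiplying by -2 each time).
Track C: 1, 10, 100 (successive powers of 10).
Term 10 comes from track A (its 4th entry): 36.
Term 11 comes from track B (its 4th entry): 56.
Position 12 → track C, term 4 = 1000.

36, 56, 1000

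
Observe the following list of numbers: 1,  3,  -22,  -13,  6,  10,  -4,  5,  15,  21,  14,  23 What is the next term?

Positions follow the repeating pattern AABB; grouping by letter gives 2 tracks.
Subsequence A: 1, 3, 6, 10, 15, 21. Triangular numbers n(n+1)/2 for n = 1, 2, ….
Subsequence B: -22, -13, -4, 5, 14, 23. Adding 9 each time.
The 13th slot belongs to subsequence A; its 7th term is 28.

28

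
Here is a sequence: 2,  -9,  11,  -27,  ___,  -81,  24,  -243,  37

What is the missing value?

13

Positions 1, 3, 5, … form one subsequence and positions 2, 4, 6, … form another.
Subsequence A: 2, 11, ?, 24, 37 (each term equals the sum of the previous two).
Subsequence B: -9, -27, -81, -243 (multiplying by 3 each time).
The gap is subsequence A's term 3; the rule gives 13.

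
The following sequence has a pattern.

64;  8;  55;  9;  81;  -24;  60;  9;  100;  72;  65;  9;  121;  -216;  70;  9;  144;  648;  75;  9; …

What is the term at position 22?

-1944

Split by position mod 4: positions 1, 5, 9, … form one track, and each other residue class forms its own.
Subsequence A: 64, 81, 100, 121, 144 (perfect squares starting at 8²).
Subsequence B: 8, -24, 72, -216, 648 (geometric with ratio -3).
Subsequence C: 55, 60, 65, 70, 75 (adding 5 each time).
Subsequence D: 9, 9, 9, 9, 9 (always 9).
Term 22 comes from subsequence B (its 6th entry): -1944.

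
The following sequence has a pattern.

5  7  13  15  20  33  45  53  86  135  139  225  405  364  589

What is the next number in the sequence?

Positions follow the repeating pattern ABB; grouping by letter gives 2 tracks.
Stream A = 5, 15, 45, 135, 405: multiplying by 3 each time.
Stream B = 7, 13, 20, 33, 53, 86, 139, 225, 364, 589: each term equals the sum of the previous two.
The 16th slot belongs to stream A; its 6th term is 1215.

1215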